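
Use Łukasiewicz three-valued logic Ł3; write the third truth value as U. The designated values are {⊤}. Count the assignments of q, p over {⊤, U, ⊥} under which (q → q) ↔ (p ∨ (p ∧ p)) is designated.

3

Designated under: (q=⊤, p=⊤); (q=U, p=⊤); (q=⊥, p=⊤).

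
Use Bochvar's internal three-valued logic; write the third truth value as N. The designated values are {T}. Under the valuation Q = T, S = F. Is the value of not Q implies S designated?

Yes

not Q = not T = F
not Q implies S = F implies F = T
T ∈ {T}.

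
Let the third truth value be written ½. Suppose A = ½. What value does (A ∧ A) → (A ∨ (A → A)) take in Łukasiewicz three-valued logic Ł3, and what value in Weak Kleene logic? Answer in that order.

1; ½

In Łukasiewicz three-valued logic Ł3: A ∧ A = ½ ∧ ½ = ½
A → A = ½ → ½ = 1
A ∨ (A → A) = ½ ∨ 1 = 1
(A ∧ A) → (A ∨ (A → A)) = ½ → 1 = 1
In Weak Kleene logic: A ∧ A = ½ ∧ ½ = ½
A → A = ½ → ½ = ½  [any arg is the third value ⇒ result is the third value]
A ∨ (A → A) = ½ ∨ ½ = ½
(A ∧ A) → (A ∨ (A → A)) = ½ → ½ = ½
They differ because Łukasiewicz three-valued logic Ł3 and Weak Kleene logic treat ½ differently under the binary connectives.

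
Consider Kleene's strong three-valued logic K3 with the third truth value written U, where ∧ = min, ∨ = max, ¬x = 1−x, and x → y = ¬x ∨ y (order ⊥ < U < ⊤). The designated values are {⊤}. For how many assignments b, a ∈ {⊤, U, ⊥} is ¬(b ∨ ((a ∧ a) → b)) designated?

1

Designated under: (b=⊥, a=⊤).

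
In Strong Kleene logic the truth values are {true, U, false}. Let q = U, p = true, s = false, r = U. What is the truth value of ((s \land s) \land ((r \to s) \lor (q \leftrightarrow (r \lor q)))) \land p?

false

s \land s = false \land false = false
r \to s = U \to false = U  [\lnot U \lor false]
r \lor q = U \lor U = U
q \leftrightarrow (r \lor q) = U \leftrightarrow U = U
(r \to s) \lor (q \leftrightarrow (r \lor q)) = U \lor U = U
(s \land s) \land ((r \to s) \lor (q \leftrightarrow (r \lor q))) = false \land U = false
((s \land s) \land ((r \to s) \lor (q \leftrightarrow (r \lor q)))) \land p = false \land true = false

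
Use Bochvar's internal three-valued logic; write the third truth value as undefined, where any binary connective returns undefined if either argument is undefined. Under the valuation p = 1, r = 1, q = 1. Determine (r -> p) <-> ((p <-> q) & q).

r -> p = 1 -> 1 = 1
p <-> q = 1 <-> 1 = 1
(p <-> q) & q = 1 & 1 = 1
(r -> p) <-> ((p <-> q) & q) = 1 <-> 1 = 1

1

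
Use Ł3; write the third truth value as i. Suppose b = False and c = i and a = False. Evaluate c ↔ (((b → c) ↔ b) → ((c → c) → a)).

b → c = False → i = True  [min(1, 1−0+½)]
(b → c) ↔ b = True ↔ False = False
c → c = i → i = True
(c → c) → a = True → False = False
((b → c) ↔ b) → ((c → c) → a) = False → False = True
c ↔ (((b → c) ↔ b) → ((c → c) → a)) = i ↔ True = i

i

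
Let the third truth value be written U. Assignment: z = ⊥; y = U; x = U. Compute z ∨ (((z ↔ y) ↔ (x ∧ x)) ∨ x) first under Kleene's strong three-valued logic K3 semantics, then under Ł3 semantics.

U; ⊤

In Kleene's strong three-valued logic K3: z ↔ y = ⊥ ↔ U = U
x ∧ x = U ∧ U = U
(z ↔ y) ↔ (x ∧ x) = U ↔ U = U
((z ↔ y) ↔ (x ∧ x)) ∨ x = U ∨ U = U
z ∨ (((z ↔ y) ↔ (x ∧ x)) ∨ x) = ⊥ ∨ U = U
In Ł3: z ↔ y = ⊥ ↔ U = U
x ∧ x = U ∧ U = U
(z ↔ y) ↔ (x ∧ x) = U ↔ U = ⊤
((z ↔ y) ↔ (x ∧ x)) ∨ x = ⊤ ∨ U = ⊤
z ∨ (((z ↔ y) ↔ (x ∧ x)) ∨ x) = ⊥ ∨ ⊤ = ⊤
They differ because Kleene's strong three-valued logic K3 and Ł3 treat U differently under implication.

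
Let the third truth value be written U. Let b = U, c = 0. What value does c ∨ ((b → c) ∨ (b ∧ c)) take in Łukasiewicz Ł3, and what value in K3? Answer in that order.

In Łukasiewicz Ł3: b → c = U → 0 = U
b ∧ c = U ∧ 0 = 0
(b → c) ∨ (b ∧ c) = U ∨ 0 = U
c ∨ ((b → c) ∨ (b ∧ c)) = 0 ∨ U = U
In K3: b → c = U → 0 = U  [¬U ∨ 0]
b ∧ c = U ∧ 0 = 0
(b → c) ∨ (b ∧ c) = U ∨ 0 = U
c ∨ ((b → c) ∨ (b ∧ c)) = 0 ∨ U = U

U; U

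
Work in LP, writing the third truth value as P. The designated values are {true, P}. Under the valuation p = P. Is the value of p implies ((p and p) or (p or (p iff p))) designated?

p and p = P and P = P
p iff p = P iff P = P
p or (p iff p) = P or P = P
(p and p) or (p or (p iff p)) = P or P = P
p implies ((p and p) or (p or (p iff p))) = P implies P = P  [not P or P]
P ∈ {true, P}.

Yes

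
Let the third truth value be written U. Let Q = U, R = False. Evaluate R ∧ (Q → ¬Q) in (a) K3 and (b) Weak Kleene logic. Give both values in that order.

False; U

In K3: ¬Q = ¬U = U
Q → ¬Q = U → U = U  [¬U ∨ U]
R ∧ (Q → ¬Q) = False ∧ U = False
In Weak Kleene logic: ¬Q = ¬U = U
Q → ¬Q = U → U = U  [any arg is the third value ⇒ result is the third value]
R ∧ (Q → ¬Q) = False ∧ U = U
They differ because K3 and Weak Kleene logic treat U differently under the binary connectives.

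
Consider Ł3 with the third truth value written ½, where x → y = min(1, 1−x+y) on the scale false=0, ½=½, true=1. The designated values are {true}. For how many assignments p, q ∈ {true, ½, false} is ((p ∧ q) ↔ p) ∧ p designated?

Designated under: (p=true, q=true).

1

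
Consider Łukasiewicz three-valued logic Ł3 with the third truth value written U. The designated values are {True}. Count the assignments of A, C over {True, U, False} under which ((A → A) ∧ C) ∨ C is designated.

Designated under: (A=True, C=True); (A=U, C=True); (A=False, C=True).

3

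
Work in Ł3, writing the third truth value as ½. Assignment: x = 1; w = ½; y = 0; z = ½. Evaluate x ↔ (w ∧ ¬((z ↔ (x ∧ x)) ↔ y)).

½

x ∧ x = 1 ∧ 1 = 1
z ↔ (x ∧ x) = ½ ↔ 1 = ½  [1 − |½−1|]
(z ↔ (x ∧ x)) ↔ y = ½ ↔ 0 = ½
¬((z ↔ (x ∧ x)) ↔ y) = ¬½ = ½
w ∧ ¬((z ↔ (x ∧ x)) ↔ y) = ½ ∧ ½ = ½
x ↔ (w ∧ ¬((z ↔ (x ∧ x)) ↔ y)) = 1 ↔ ½ = ½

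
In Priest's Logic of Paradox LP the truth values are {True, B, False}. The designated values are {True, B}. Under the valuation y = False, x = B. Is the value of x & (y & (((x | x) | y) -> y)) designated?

No

x | x = B | B = B
(x | x) | y = B | False = B
((x | x) | y) -> y = B -> False = B  [~B | False]
y & (((x | x) | y) -> y) = False & B = False
x & (y & (((x | x) | y) -> y)) = B & False = False
False ∉ {True, B}.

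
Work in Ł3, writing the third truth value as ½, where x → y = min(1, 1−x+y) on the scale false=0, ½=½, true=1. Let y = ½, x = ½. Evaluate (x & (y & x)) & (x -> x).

y & x = ½ & ½ = ½
x & (y & x) = ½ & ½ = ½
x -> x = ½ -> ½ = true  [min(1, 1−½+½)]
(x & (y & x)) & (x -> x) = ½ & true = ½

½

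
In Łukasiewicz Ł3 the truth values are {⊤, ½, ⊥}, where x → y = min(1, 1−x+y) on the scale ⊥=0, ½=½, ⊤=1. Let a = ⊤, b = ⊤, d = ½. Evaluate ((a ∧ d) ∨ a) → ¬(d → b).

a ∧ d = ⊤ ∧ ½ = ½
(a ∧ d) ∨ a = ½ ∨ ⊤ = ⊤
d → b = ½ → ⊤ = ⊤  [min(1, 1−½+1)]
¬(d → b) = ¬⊤ = ⊥
((a ∧ d) ∨ a) → ¬(d → b) = ⊤ → ⊥ = ⊥

⊥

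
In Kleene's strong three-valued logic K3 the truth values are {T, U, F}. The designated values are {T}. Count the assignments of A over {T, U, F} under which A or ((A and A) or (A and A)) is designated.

A=T: T ✓
A=U: U ·
A=F: F ·

1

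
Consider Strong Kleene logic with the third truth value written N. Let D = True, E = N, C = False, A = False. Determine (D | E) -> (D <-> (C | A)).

False

D | E = True | N = True
C | A = False | False = False
D <-> (C | A) = True <-> False = False
(D | E) -> (D <-> (C | A)) = True -> False = False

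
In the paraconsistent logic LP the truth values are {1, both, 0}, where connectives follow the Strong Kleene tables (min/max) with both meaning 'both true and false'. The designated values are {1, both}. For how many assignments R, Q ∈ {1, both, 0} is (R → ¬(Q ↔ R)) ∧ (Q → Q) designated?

8

Of the 9 assignments, 8 give a value in {1, both}.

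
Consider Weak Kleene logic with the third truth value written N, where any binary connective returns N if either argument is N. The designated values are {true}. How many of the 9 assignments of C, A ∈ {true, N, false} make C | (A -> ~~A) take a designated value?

Designated under: (C=true, A=true); (C=true, A=false); (C=false, A=true); (C=false, A=false).

4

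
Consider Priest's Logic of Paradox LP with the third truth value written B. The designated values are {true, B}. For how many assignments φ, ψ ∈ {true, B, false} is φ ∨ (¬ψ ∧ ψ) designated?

Of the 9 assignments, 7 give a value in {true, B}.

7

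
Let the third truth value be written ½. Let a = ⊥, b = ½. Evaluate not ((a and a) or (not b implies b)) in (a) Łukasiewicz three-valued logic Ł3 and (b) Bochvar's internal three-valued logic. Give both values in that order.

In Łukasiewicz three-valued logic Ł3: a and a = ⊥ and ⊥ = ⊥
not b = not ½ = ½
not b implies b = ½ implies ½ = ⊤
(a and a) or (not b implies b) = ⊥ or ⊤ = ⊤
not ((a and a) or (not b implies b)) = not ⊤ = ⊥
In Bochvar's internal three-valued logic: a and a = ⊥ and ⊥ = ⊥
not b = not ½ = ½
not b implies b = ½ implies ½ = ½  [any arg is the third value ⇒ result is the third value]
(a and a) or (not b implies b) = ⊥ or ½ = ½
not ((a and a) or (not b implies b)) = not ½ = ½
They differ because Łukasiewicz three-valued logic Ł3 and Bochvar's internal three-valued logic treat ½ differently under the binary connectives.

⊥; ½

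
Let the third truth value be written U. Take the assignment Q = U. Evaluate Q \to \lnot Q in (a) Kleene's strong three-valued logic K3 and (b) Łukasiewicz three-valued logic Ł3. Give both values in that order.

U; True

In Kleene's strong three-valued logic K3: \lnot Q = \lnot U = U
Q \to \lnot Q = U \to U = U
In Łukasiewicz three-valued logic Ł3: \lnot Q = \lnot U = U
Q \to \lnot Q = U \to U = True
They differ because Kleene's strong three-valued logic K3 and Łukasiewicz three-valued logic Ł3 treat U differently under implication.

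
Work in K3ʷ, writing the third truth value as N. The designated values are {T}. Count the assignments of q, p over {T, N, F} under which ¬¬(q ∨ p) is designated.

3

Designated under: (q=T, p=T); (q=T, p=F); (q=F, p=T).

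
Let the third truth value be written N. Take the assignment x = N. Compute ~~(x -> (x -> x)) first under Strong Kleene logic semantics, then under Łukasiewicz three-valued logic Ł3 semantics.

N; ⊤

In Strong Kleene logic: x -> x = N -> N = N  [~N | N]
x -> (x -> x) = N -> N = N
~(x -> (x -> x)) = ~N = N
~~(x -> (x -> x)) = ~N = N
In Łukasiewicz three-valued logic Ł3: x -> x = N -> N = ⊤  [min(1, 1−½+½)]
x -> (x -> x) = N -> ⊤ = ⊤
~(x -> (x -> x)) = ~⊤ = ⊥
~~(x -> (x -> x)) = ~⊥ = ⊤
They differ because Strong Kleene logic and Łukasiewicz three-valued logic Ł3 treat N differently under implication.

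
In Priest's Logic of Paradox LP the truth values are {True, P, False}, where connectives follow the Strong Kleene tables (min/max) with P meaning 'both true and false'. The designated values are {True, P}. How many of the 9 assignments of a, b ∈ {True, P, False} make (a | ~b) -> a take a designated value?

8

Of the 9 assignments, 8 give a value in {True, P}.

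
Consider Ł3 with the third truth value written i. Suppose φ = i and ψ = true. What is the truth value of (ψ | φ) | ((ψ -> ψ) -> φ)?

ψ | φ = true | i = true
ψ -> ψ = true -> true = true
(ψ -> ψ) -> φ = true -> i = i
(ψ | φ) | ((ψ -> ψ) -> φ) = true | i = true

true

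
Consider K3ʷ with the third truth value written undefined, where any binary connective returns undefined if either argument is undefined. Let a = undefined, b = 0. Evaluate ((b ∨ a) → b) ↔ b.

b ∨ a = 0 ∨ undefined = undefined
(b ∨ a) → b = undefined → 0 = undefined
((b ∨ a) → b) ↔ b = undefined ↔ 0 = undefined

undefined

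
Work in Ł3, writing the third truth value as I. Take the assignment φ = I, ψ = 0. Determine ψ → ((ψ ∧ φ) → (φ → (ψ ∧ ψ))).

ψ ∧ φ = 0 ∧ I = 0
ψ ∧ ψ = 0 ∧ 0 = 0
φ → (ψ ∧ ψ) = I → 0 = I  [min(1, 1−½+0)]
(ψ ∧ φ) → (φ → (ψ ∧ ψ)) = 0 → I = 1
ψ → ((ψ ∧ φ) → (φ → (ψ ∧ ψ))) = 0 → 1 = 1

1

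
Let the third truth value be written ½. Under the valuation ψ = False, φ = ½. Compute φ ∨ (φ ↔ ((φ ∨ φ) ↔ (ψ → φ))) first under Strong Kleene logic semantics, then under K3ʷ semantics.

In Strong Kleene logic: φ ∨ φ = ½ ∨ ½ = ½
ψ → φ = False → ½ = True  [¬False ∨ ½]
(φ ∨ φ) ↔ (ψ → φ) = ½ ↔ True = ½
φ ↔ ((φ ∨ φ) ↔ (ψ → φ)) = ½ ↔ ½ = ½
φ ∨ (φ ↔ ((φ ∨ φ) ↔ (ψ → φ))) = ½ ∨ ½ = ½
In K3ʷ: φ ∨ φ = ½ ∨ ½ = ½
ψ → φ = False → ½ = ½  [any arg is the third value ⇒ result is the third value]
(φ ∨ φ) ↔ (ψ → φ) = ½ ↔ ½ = ½
φ ↔ ((φ ∨ φ) ↔ (ψ → φ)) = ½ ↔ ½ = ½
φ ∨ (φ ↔ ((φ ∨ φ) ↔ (ψ → φ))) = ½ ∨ ½ = ½

½; ½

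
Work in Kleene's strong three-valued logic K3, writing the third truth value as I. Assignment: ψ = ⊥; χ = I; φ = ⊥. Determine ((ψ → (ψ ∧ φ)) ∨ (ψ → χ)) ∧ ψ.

ψ ∧ φ = ⊥ ∧ ⊥ = ⊥
ψ → (ψ ∧ φ) = ⊥ → ⊥ = ⊤
ψ → χ = ⊥ → I = ⊤  [¬⊥ ∨ I]
(ψ → (ψ ∧ φ)) ∨ (ψ → χ) = ⊤ ∨ ⊤ = ⊤
((ψ → (ψ ∧ φ)) ∨ (ψ → χ)) ∧ ψ = ⊤ ∧ ⊥ = ⊥

⊥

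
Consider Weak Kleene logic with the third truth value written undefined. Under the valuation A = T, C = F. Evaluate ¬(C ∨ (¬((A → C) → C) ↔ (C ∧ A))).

F

A → C = T → F = F
(A → C) → C = F → F = T
¬((A → C) → C) = ¬T = F
C ∧ A = F ∧ T = F
¬((A → C) → C) ↔ (C ∧ A) = F ↔ F = T
C ∨ (¬((A → C) → C) ↔ (C ∧ A)) = F ∨ T = T
¬(C ∨ (¬((A → C) → C) ↔ (C ∧ A))) = ¬T = F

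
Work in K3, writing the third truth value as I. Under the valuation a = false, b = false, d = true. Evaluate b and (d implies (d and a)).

d and a = true and false = false
d implies (d and a) = true implies false = false
b and (d implies (d and a)) = false and false = false

false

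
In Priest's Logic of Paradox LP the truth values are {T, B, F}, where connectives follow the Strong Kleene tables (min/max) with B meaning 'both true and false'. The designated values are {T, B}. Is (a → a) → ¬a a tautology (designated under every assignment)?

No

Countermodel: a=T gives F, which is not designated.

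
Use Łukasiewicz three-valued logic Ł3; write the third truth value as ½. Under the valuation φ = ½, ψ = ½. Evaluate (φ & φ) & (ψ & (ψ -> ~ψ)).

½

φ & φ = ½ & ½ = ½
~ψ = ~½ = ½
ψ -> ~ψ = ½ -> ½ = 1  [min(1, 1−½+½)]
ψ & (ψ -> ~ψ) = ½ & 1 = ½
(φ & φ) & (ψ & (ψ -> ~ψ)) = ½ & ½ = ½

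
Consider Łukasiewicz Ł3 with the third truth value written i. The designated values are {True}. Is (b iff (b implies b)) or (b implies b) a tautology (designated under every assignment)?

Yes

Every assignment of b over {True, i, False} gives a value in {True}.
In particular, with b=i: (b iff (b implies b)) or (b implies b) = True.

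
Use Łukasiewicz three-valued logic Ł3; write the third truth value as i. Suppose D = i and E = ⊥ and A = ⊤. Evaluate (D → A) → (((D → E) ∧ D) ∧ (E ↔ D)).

D → A = i → ⊤ = ⊤
D → E = i → ⊥ = i
(D → E) ∧ D = i ∧ i = i
E ↔ D = ⊥ ↔ i = i
((D → E) ∧ D) ∧ (E ↔ D) = i ∧ i = i
(D → A) → (((D → E) ∧ D) ∧ (E ↔ D)) = ⊤ → i = i

i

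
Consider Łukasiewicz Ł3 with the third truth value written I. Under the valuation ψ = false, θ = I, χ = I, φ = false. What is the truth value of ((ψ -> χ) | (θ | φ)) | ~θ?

ψ -> χ = false -> I = true
θ | φ = I | false = I
(ψ -> χ) | (θ | φ) = true | I = true
~θ = ~I = I
((ψ -> χ) | (θ | φ)) | ~θ = true | I = true

true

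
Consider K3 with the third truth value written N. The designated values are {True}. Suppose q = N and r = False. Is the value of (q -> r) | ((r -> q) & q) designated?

q -> r = N -> False = N  [~N | False]
r -> q = False -> N = True
(r -> q) & q = True & N = N
(q -> r) | ((r -> q) & q) = N | N = N
N ∉ {True}.

No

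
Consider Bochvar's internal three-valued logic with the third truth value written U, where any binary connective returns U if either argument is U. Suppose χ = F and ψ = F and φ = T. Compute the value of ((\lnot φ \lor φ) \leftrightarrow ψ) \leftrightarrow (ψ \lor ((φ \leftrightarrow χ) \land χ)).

T

\lnot φ = \lnot T = F
\lnot φ \lor φ = F \lor T = T
(\lnot φ \lor φ) \leftrightarrow ψ = T \leftrightarrow F = F
φ \leftrightarrow χ = T \leftrightarrow F = F
(φ \leftrightarrow χ) \land χ = F \land F = F
ψ \lor ((φ \leftrightarrow χ) \land χ) = F \lor F = F
((\lnot φ \lor φ) \leftrightarrow ψ) \leftrightarrow (ψ \lor ((φ \leftrightarrow χ) \land χ)) = F \leftrightarrow F = T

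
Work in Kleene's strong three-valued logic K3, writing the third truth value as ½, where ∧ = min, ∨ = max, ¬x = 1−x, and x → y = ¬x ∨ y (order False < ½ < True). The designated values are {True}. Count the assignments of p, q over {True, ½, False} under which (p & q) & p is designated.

Designated under: (p=True, q=True).

1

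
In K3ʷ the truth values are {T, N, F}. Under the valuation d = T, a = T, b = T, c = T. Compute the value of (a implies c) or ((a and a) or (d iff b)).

T

a implies c = T implies T = T
a and a = T and T = T
d iff b = T iff T = T
(a and a) or (d iff b) = T or T = T
(a implies c) or ((a and a) or (d iff b)) = T or T = T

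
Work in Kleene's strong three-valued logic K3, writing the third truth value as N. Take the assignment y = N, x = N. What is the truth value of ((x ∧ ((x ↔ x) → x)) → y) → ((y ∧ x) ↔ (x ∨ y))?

N

x ↔ x = N ↔ N = N
(x ↔ x) → x = N → N = N
x ∧ ((x ↔ x) → x) = N ∧ N = N
(x ∧ ((x ↔ x) → x)) → y = N → N = N
y ∧ x = N ∧ N = N
x ∨ y = N ∨ N = N
(y ∧ x) ↔ (x ∨ y) = N ↔ N = N
((x ∧ ((x ↔ x) → x)) → y) → ((y ∧ x) ↔ (x ∨ y)) = N → N = N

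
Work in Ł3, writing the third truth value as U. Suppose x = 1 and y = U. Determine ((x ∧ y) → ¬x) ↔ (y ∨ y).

x ∧ y = 1 ∧ U = U
¬x = ¬1 = 0
(x ∧ y) → ¬x = U → 0 = U
y ∨ y = U ∨ U = U
((x ∧ y) → ¬x) ↔ (y ∨ y) = U ↔ U = 1

1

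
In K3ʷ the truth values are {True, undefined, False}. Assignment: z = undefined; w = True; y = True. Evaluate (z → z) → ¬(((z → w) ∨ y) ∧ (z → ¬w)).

undefined

z → z = undefined → undefined = undefined
z → w = undefined → True = undefined
(z → w) ∨ y = undefined ∨ True = undefined
¬w = ¬True = False
z → ¬w = undefined → False = undefined
((z → w) ∨ y) ∧ (z → ¬w) = undefined ∧ undefined = undefined
¬(((z → w) ∨ y) ∧ (z → ¬w)) = ¬undefined = undefined
(z → z) → ¬(((z → w) ∨ y) ∧ (z → ¬w)) = undefined → undefined = undefined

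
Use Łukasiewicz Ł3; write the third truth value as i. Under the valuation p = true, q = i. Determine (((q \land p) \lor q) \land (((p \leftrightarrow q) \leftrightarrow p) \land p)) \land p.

q \land p = i \land true = i
(q \land p) \lor q = i \lor i = i
p \leftrightarrow q = true \leftrightarrow i = i  [1 − |1−½|]
(p \leftrightarrow q) \leftrightarrow p = i \leftrightarrow true = i
((p \leftrightarrow q) \leftrightarrow p) \land p = i \land true = i
((q \land p) \lor q) \land (((p \leftrightarrow q) \leftrightarrow p) \land p) = i \land i = i
(((q \land p) \lor q) \land (((p \leftrightarrow q) \leftrightarrow p) \land p)) \land p = i \land true = i

i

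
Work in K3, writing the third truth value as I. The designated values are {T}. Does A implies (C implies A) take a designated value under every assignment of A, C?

No

Countermodel: A=I, C=T gives I, which is not designated.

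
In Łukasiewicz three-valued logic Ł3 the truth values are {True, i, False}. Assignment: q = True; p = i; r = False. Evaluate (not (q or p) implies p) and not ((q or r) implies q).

False

q or p = True or i = True
not (q or p) = not True = False
not (q or p) implies p = False implies i = True  [min(1, 1−0+½)]
q or r = True or False = True
(q or r) implies q = True implies True = True
not ((q or r) implies q) = not True = False
(not (q or p) implies p) and not ((q or r) implies q) = True and False = False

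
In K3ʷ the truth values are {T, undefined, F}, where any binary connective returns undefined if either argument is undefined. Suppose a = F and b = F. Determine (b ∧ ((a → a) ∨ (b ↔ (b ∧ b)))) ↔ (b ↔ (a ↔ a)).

T

a → a = F → F = T
b ∧ b = F ∧ F = F
b ↔ (b ∧ b) = F ↔ F = T
(a → a) ∨ (b ↔ (b ∧ b)) = T ∨ T = T
b ∧ ((a → a) ∨ (b ↔ (b ∧ b))) = F ∧ T = F
a ↔ a = F ↔ F = T
b ↔ (a ↔ a) = F ↔ T = F
(b ∧ ((a → a) ∨ (b ↔ (b ∧ b)))) ↔ (b ↔ (a ↔ a)) = F ↔ F = T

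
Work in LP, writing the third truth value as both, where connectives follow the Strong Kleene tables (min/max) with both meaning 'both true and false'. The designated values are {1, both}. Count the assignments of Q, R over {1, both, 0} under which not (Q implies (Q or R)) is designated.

2

Designated under: (Q=both, R=both); (Q=both, R=0).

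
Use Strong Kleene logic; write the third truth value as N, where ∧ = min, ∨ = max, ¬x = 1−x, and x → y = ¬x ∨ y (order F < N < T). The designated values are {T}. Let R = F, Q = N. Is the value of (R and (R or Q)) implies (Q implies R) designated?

R or Q = F or N = N
R and (R or Q) = F and N = F
Q implies R = N implies F = N  [not N or F]
(R and (R or Q)) implies (Q implies R) = F implies N = T
T ∈ {T}.

Yes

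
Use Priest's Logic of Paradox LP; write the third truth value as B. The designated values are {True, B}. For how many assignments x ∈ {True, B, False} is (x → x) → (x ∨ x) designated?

2

x=True: True ✓
x=B: B ✓
x=False: False ·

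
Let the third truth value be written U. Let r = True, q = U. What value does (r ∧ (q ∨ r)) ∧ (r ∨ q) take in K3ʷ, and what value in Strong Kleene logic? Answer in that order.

U; True

In K3ʷ: q ∨ r = U ∨ True = U
r ∧ (q ∨ r) = True ∧ U = U
r ∨ q = True ∨ U = U
(r ∧ (q ∨ r)) ∧ (r ∨ q) = U ∧ U = U
In Strong Kleene logic: q ∨ r = U ∨ True = True
r ∧ (q ∨ r) = True ∧ True = True
r ∨ q = True ∨ U = True
(r ∧ (q ∨ r)) ∧ (r ∨ q) = True ∧ True = True
They differ because K3ʷ and Strong Kleene logic treat U differently under the binary connectives.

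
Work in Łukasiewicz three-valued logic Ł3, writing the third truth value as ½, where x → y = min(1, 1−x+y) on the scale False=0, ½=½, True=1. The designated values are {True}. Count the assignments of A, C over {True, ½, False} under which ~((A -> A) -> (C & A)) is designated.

Of the 9 assignments, 5 give a value in {True}.

5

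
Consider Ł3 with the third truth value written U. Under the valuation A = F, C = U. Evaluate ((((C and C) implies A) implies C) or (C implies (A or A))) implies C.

U

C and C = U and U = U
(C and C) implies A = U implies F = U  [min(1, 1−½+0)]
((C and C) implies A) implies C = U implies U = T
A or A = F or F = F
C implies (A or A) = U implies F = U
(((C and C) implies A) implies C) or (C implies (A or A)) = T or U = T
((((C and C) implies A) implies C) or (C implies (A or A))) implies C = T implies U = U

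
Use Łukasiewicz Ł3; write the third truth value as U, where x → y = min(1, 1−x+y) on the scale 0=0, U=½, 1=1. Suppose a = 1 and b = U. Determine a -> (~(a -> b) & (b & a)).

U

a -> b = 1 -> U = U  [min(1, 1−1+½)]
~(a -> b) = ~U = U
b & a = U & 1 = U
~(a -> b) & (b & a) = U & U = U
a -> (~(a -> b) & (b & a)) = 1 -> U = U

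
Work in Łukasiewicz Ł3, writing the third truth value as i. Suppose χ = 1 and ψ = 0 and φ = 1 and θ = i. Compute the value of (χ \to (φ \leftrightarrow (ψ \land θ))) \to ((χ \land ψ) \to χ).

ψ \land θ = 0 \land i = 0
φ \leftrightarrow (ψ \land θ) = 1 \leftrightarrow 0 = 0
χ \to (φ \leftrightarrow (ψ \land θ)) = 1 \to 0 = 0
χ \land ψ = 1 \land 0 = 0
(χ \land ψ) \to χ = 0 \to 1 = 1
(χ \to (φ \leftrightarrow (ψ \land θ))) \to ((χ \land ψ) \to χ) = 0 \to 1 = 1

1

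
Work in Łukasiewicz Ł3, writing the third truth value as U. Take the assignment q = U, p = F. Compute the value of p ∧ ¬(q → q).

q → q = U → U = T  [min(1, 1−½+½)]
¬(q → q) = ¬T = F
p ∧ ¬(q → q) = F ∧ F = F

F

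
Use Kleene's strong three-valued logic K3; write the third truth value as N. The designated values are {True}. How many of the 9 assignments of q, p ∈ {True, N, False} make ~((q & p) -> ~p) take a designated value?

1

Designated under: (q=True, p=True).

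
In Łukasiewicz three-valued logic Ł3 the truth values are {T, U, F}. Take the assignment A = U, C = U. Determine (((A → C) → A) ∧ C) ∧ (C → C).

A → C = U → U = T
(A → C) → A = T → U = U
((A → C) → A) ∧ C = U ∧ U = U
C → C = U → U = T
(((A → C) → A) ∧ C) ∧ (C → C) = U ∧ T = U

U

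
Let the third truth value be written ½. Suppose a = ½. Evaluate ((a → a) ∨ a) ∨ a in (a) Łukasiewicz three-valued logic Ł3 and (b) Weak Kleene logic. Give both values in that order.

In Łukasiewicz three-valued logic Ł3: a → a = ½ → ½ = true  [min(1, 1−½+½)]
(a → a) ∨ a = true ∨ ½ = true
((a → a) ∨ a) ∨ a = true ∨ ½ = true
In Weak Kleene logic: a → a = ½ → ½ = ½  [any arg is the third value ⇒ result is the third value]
(a → a) ∨ a = ½ ∨ ½ = ½
((a → a) ∨ a) ∨ a = ½ ∨ ½ = ½
They differ because Łukasiewicz three-valued logic Ł3 and Weak Kleene logic treat ½ differently under the binary connectives.

true; ½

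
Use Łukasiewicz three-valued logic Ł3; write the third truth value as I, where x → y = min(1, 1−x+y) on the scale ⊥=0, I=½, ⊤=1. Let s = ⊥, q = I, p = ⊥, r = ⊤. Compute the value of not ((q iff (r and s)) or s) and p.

⊥

r and s = ⊤ and ⊥ = ⊥
q iff (r and s) = I iff ⊥ = I  [1 − |½−0|]
(q iff (r and s)) or s = I or ⊥ = I
not ((q iff (r and s)) or s) = not I = I
not ((q iff (r and s)) or s) and p = I and ⊥ = ⊥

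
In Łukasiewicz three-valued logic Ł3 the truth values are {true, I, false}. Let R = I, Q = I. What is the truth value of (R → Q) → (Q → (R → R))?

true

R → Q = I → I = true
R → R = I → I = true
Q → (R → R) = I → true = true
(R → Q) → (Q → (R → R)) = true → true = true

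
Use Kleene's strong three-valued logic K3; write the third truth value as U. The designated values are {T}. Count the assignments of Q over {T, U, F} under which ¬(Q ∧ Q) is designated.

Q=T: F ·
Q=U: U ·
Q=F: T ✓

1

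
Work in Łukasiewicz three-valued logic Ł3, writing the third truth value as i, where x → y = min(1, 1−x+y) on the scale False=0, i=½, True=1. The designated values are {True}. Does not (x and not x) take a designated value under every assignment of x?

Countermodel: x=i gives i, which is not designated.

No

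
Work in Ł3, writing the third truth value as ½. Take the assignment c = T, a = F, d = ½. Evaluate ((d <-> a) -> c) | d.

T

d <-> a = ½ <-> F = ½  [1 − |½−0|]
(d <-> a) -> c = ½ -> T = T
((d <-> a) -> c) | d = T | ½ = T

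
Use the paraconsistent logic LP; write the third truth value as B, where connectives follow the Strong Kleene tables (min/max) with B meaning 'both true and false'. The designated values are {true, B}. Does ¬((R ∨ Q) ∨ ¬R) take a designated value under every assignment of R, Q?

No

Countermodel: R=true, Q=true gives false, which is not designated.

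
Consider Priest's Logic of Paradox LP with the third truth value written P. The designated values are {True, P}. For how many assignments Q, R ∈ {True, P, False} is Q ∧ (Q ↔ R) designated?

Of the 9 assignments, 5 give a value in {True, P}.

5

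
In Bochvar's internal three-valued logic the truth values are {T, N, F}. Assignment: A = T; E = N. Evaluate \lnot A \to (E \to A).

N

\lnot A = \lnot T = F
E \to A = N \to T = N  [any arg is the third value ⇒ result is the third value]
\lnot A \to (E \to A) = F \to N = N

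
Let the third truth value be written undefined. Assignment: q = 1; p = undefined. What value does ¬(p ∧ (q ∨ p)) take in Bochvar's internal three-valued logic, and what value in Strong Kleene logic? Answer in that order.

In Bochvar's internal three-valued logic: q ∨ p = 1 ∨ undefined = undefined
p ∧ (q ∨ p) = undefined ∧ undefined = undefined
¬(p ∧ (q ∨ p)) = ¬undefined = undefined
In Strong Kleene logic: q ∨ p = 1 ∨ undefined = 1
p ∧ (q ∨ p) = undefined ∧ 1 = undefined
¬(p ∧ (q ∨ p)) = ¬undefined = undefined

undefined; undefined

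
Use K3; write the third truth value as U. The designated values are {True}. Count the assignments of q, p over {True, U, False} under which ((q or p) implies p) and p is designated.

Designated under: (q=True, p=True); (q=U, p=True); (q=False, p=True).

3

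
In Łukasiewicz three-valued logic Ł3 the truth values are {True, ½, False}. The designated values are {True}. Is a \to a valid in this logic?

Every assignment of a over {True, ½, False} gives a value in {True}.
In particular, with a=½: a \to a = True.

Yes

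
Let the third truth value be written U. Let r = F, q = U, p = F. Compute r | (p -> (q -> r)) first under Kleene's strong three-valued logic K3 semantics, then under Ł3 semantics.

T; T

In Kleene's strong three-valued logic K3: q -> r = U -> F = U  [~U | F]
p -> (q -> r) = F -> U = T
r | (p -> (q -> r)) = F | T = T
In Ł3: q -> r = U -> F = U  [min(1, 1−½+0)]
p -> (q -> r) = F -> U = T
r | (p -> (q -> r)) = F | T = T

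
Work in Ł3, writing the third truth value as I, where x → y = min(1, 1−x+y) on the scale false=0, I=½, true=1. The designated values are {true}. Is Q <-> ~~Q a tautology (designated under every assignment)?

Every assignment of Q over {true, I, false} gives a value in {true}.
In particular, with Q=I: Q <-> ~~Q = true.

Yes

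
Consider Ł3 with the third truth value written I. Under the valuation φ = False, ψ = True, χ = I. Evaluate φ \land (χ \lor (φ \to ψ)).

φ \to ψ = False \to True = True
χ \lor (φ \to ψ) = I \lor True = True
φ \land (χ \lor (φ \to ψ)) = False \land True = False

False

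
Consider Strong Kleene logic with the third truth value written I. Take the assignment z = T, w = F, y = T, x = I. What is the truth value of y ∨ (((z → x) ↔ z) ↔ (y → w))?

T

z → x = T → I = I
(z → x) ↔ z = I ↔ T = I
y → w = T → F = F
((z → x) ↔ z) ↔ (y → w) = I ↔ F = I
y ∨ (((z → x) ↔ z) ↔ (y → w)) = T ∨ I = T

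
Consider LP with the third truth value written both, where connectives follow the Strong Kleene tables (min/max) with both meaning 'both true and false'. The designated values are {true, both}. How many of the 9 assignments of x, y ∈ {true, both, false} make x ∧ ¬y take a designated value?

4

Designated under: (x=true, y=both); (x=true, y=false); (x=both, y=both); (x=both, y=false).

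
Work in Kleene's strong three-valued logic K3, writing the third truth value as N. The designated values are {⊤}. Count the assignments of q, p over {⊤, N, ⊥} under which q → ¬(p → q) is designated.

3

Designated under: (q=⊥, p=⊤); (q=⊥, p=N); (q=⊥, p=⊥).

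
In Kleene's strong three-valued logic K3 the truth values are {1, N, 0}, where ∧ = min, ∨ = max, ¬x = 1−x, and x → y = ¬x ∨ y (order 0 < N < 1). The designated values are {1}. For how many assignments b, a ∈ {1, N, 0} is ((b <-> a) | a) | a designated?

4

Designated under: (b=1, a=1); (b=N, a=1); (b=0, a=1); (b=0, a=0).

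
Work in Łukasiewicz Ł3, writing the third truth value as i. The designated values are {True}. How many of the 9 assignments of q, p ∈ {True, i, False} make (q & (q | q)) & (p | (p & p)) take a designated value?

1

Designated under: (q=True, p=True).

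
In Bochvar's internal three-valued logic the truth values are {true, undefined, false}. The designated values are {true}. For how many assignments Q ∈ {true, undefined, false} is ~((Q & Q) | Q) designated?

Q=true: false ·
Q=undefined: undefined ·
Q=false: true ✓

1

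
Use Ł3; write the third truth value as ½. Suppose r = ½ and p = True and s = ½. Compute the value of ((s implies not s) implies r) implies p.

not s = not ½ = ½
s implies not s = ½ implies ½ = True  [min(1, 1−½+½)]
(s implies not s) implies r = True implies ½ = ½
((s implies not s) implies r) implies p = ½ implies True = True

True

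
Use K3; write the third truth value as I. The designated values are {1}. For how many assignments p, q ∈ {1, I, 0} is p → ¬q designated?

5

Of the 9 assignments, 5 give a value in {1}.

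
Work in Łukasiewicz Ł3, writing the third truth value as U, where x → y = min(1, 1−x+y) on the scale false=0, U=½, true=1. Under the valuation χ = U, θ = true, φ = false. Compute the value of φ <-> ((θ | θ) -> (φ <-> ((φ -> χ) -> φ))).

θ | θ = true | true = true
φ -> χ = false -> U = true  [min(1, 1−0+½)]
(φ -> χ) -> φ = true -> false = false
φ <-> ((φ -> χ) -> φ) = false <-> false = true
(θ | θ) -> (φ <-> ((φ -> χ) -> φ)) = true -> true = true
φ <-> ((θ | θ) -> (φ <-> ((φ -> χ) -> φ))) = false <-> true = false

false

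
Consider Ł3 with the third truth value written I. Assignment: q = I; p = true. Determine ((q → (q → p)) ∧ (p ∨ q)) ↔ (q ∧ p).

q → p = I → true = true  [min(1, 1−½+1)]
q → (q → p) = I → true = true
p ∨ q = true ∨ I = true
(q → (q → p)) ∧ (p ∨ q) = true ∧ true = true
q ∧ p = I ∧ true = I
((q → (q → p)) ∧ (p ∨ q)) ↔ (q ∧ p) = true ↔ I = I

I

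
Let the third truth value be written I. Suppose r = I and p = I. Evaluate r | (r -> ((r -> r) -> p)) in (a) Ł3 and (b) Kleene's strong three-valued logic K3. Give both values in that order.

⊤; I

In Ł3: r -> r = I -> I = ⊤
(r -> r) -> p = ⊤ -> I = I
r -> ((r -> r) -> p) = I -> I = ⊤
r | (r -> ((r -> r) -> p)) = I | ⊤ = ⊤
In Kleene's strong three-valued logic K3: r -> r = I -> I = I  [~I | I]
(r -> r) -> p = I -> I = I
r -> ((r -> r) -> p) = I -> I = I
r | (r -> ((r -> r) -> p)) = I | I = I
They differ because Ł3 and Kleene's strong three-valued logic K3 treat I differently under implication.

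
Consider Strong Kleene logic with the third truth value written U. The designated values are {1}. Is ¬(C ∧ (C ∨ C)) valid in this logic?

No

Countermodel: C=1 gives 0, which is not designated.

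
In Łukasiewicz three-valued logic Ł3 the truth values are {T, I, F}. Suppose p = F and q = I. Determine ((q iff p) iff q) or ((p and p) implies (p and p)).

T

q iff p = I iff F = I  [1 − |½−0|]
(q iff p) iff q = I iff I = T
p and p = F and F = F
p and p = F and F = F
(p and p) implies (p and p) = F implies F = T
((q iff p) iff q) or ((p and p) implies (p and p)) = T or T = T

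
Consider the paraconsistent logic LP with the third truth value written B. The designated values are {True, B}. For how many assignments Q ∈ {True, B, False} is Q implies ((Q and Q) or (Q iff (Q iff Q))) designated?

3

Q=True: True ✓
Q=B: B ✓
Q=False: True ✓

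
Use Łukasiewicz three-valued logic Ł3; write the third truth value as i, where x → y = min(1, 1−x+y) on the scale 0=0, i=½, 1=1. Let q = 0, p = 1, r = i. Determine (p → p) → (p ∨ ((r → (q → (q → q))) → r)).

p → p = 1 → 1 = 1
q → q = 0 → 0 = 1
q → (q → q) = 0 → 1 = 1
r → (q → (q → q)) = i → 1 = 1  [min(1, 1−½+1)]
(r → (q → (q → q))) → r = 1 → i = i
p ∨ ((r → (q → (q → q))) → r) = 1 ∨ i = 1
(p → p) → (p ∨ ((r → (q → (q → q))) → r)) = 1 → 1 = 1

1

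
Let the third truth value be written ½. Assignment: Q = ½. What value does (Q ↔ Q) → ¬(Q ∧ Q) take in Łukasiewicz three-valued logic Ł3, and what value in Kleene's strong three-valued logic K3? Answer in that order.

½; ½

In Łukasiewicz three-valued logic Ł3: Q ↔ Q = ½ ↔ ½ = T  [1 − |½−½|]
Q ∧ Q = ½ ∧ ½ = ½
¬(Q ∧ Q) = ¬½ = ½
(Q ↔ Q) → ¬(Q ∧ Q) = T → ½ = ½
In Kleene's strong three-valued logic K3: Q ↔ Q = ½ ↔ ½ = ½
Q ∧ Q = ½ ∧ ½ = ½
¬(Q ∧ Q) = ¬½ = ½
(Q ↔ Q) → ¬(Q ∧ Q) = ½ → ½ = ½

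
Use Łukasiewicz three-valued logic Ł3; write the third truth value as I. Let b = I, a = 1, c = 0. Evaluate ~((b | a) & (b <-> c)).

I

b | a = I | 1 = 1
b <-> c = I <-> 0 = I
(b | a) & (b <-> c) = 1 & I = I
~((b | a) & (b <-> c)) = ~I = I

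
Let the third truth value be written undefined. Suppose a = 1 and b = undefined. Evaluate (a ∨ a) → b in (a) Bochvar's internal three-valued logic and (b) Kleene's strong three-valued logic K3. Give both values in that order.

undefined; undefined

In Bochvar's internal three-valued logic: a ∨ a = 1 ∨ 1 = 1
(a ∨ a) → b = 1 → undefined = undefined  [any arg is the third value ⇒ result is the third value]
In Kleene's strong three-valued logic K3: a ∨ a = 1 ∨ 1 = 1
(a ∨ a) → b = 1 → undefined = undefined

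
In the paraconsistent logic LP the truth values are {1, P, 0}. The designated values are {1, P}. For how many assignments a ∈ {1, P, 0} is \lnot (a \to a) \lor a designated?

a=1: 1 ✓
a=P: P ✓
a=0: 0 ·

2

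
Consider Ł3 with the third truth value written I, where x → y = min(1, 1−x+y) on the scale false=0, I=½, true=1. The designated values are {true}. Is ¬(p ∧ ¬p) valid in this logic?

No

Countermodel: p=I gives I, which is not designated.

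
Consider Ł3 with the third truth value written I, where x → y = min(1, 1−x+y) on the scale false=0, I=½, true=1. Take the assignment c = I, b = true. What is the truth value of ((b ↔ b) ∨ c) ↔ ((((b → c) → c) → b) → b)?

true

b ↔ b = true ↔ true = true
(b ↔ b) ∨ c = true ∨ I = true
b → c = true → I = I  [min(1, 1−1+½)]
(b → c) → c = I → I = true
((b → c) → c) → b = true → true = true
(((b → c) → c) → b) → b = true → true = true
((b ↔ b) ∨ c) ↔ ((((b → c) → c) → b) → b) = true ↔ true = true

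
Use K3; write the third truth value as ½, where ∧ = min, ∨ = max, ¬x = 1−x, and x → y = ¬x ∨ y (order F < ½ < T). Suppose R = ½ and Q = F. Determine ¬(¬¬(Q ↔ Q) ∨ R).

Q ↔ Q = F ↔ F = T
¬(Q ↔ Q) = ¬T = F
¬¬(Q ↔ Q) = ¬F = T
¬¬(Q ↔ Q) ∨ R = T ∨ ½ = T
¬(¬¬(Q ↔ Q) ∨ R) = ¬T = F

F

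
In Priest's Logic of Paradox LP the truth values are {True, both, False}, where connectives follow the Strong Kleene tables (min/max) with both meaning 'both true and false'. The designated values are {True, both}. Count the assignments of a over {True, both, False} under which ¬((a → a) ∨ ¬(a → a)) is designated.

1

a=True: False ·
a=both: both ✓
a=False: False ·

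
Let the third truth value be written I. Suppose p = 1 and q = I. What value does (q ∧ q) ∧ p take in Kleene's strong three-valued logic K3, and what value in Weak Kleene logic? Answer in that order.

In Kleene's strong three-valued logic K3: q ∧ q = I ∧ I = I
(q ∧ q) ∧ p = I ∧ 1 = I
In Weak Kleene logic: q ∧ q = I ∧ I = I
(q ∧ q) ∧ p = I ∧ 1 = I

I; I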